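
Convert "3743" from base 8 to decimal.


Input: "3743" in base 8
Positional expansion:
  Digit '3' (value 3) x 8^3 = 1536
  Digit '7' (value 7) x 8^2 = 448
  Digit '4' (value 4) x 8^1 = 32
  Digit '3' (value 3) x 8^0 = 3
Sum = 2019

2019


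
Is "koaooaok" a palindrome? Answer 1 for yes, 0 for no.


Input: koaooaok
Reversed: koaooaok
  Compare pos 0 ('k') with pos 7 ('k'): match
  Compare pos 1 ('o') with pos 6 ('o'): match
  Compare pos 2 ('a') with pos 5 ('a'): match
  Compare pos 3 ('o') with pos 4 ('o'): match
Result: palindrome

1


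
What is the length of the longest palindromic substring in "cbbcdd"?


Input: "cbbcdd"
Checking substrings for palindromes:
  [0:4] "cbbc" (len 4) => palindrome
  [1:3] "bb" (len 2) => palindrome
  [4:6] "dd" (len 2) => palindrome
Longest palindromic substring: "cbbc" with length 4

4


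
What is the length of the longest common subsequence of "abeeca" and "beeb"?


LCS of "abeeca" and "beeb"
DP table:
           b    e    e    b
      0    0    0    0    0
  a   0    0    0    0    0
  b   0    1    1    1    1
  e   0    1    2    2    2
  e   0    1    2    3    3
  c   0    1    2    3    3
  a   0    1    2    3    3
LCS length = dp[6][4] = 3

3


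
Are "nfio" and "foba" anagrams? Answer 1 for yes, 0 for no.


Strings: "nfio", "foba"
Sorted first:  fino
Sorted second: abfo
Differ at position 0: 'f' vs 'a' => not anagrams

0


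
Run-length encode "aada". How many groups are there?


Input: aada
Scanning for consecutive runs:
  Group 1: 'a' x 2 (positions 0-1)
  Group 2: 'd' x 1 (positions 2-2)
  Group 3: 'a' x 1 (positions 3-3)
Total groups: 3

3


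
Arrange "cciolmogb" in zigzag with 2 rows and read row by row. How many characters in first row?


Zigzag "cciolmogb" into 2 rows:
Placing characters:
  'c' => row 0
  'c' => row 1
  'i' => row 0
  'o' => row 1
  'l' => row 0
  'm' => row 1
  'o' => row 0
  'g' => row 1
  'b' => row 0
Rows:
  Row 0: "cilob"
  Row 1: "comg"
First row length: 5

5


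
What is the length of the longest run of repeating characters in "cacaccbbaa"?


Input: "cacaccbbaa"
Scanning for longest run:
  Position 1 ('a'): new char, reset run to 1
  Position 2 ('c'): new char, reset run to 1
  Position 3 ('a'): new char, reset run to 1
  Position 4 ('c'): new char, reset run to 1
  Position 5 ('c'): continues run of 'c', length=2
  Position 6 ('b'): new char, reset run to 1
  Position 7 ('b'): continues run of 'b', length=2
  Position 8 ('a'): new char, reset run to 1
  Position 9 ('a'): continues run of 'a', length=2
Longest run: 'c' with length 2

2


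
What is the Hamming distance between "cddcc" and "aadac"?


Comparing "cddcc" and "aadac" position by position:
  Position 0: 'c' vs 'a' => differ
  Position 1: 'd' vs 'a' => differ
  Position 2: 'd' vs 'd' => same
  Position 3: 'c' vs 'a' => differ
  Position 4: 'c' vs 'c' => same
Total differences (Hamming distance): 3

3


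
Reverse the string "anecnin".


Input: anecnin
Reading characters right to left:
  Position 6: 'n'
  Position 5: 'i'
  Position 4: 'n'
  Position 3: 'c'
  Position 2: 'e'
  Position 1: 'n'
  Position 0: 'a'
Reversed: nincena

nincena


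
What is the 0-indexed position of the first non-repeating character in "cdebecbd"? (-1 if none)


Input: cdebecbd
Character frequencies:
  'b': 2
  'c': 2
  'd': 2
  'e': 2
Scanning left to right for freq == 1:
  Position 0 ('c'): freq=2, skip
  Position 1 ('d'): freq=2, skip
  Position 2 ('e'): freq=2, skip
  Position 3 ('b'): freq=2, skip
  Position 4 ('e'): freq=2, skip
  Position 5 ('c'): freq=2, skip
  Position 6 ('b'): freq=2, skip
  Position 7 ('d'): freq=2, skip
  No unique character found => answer = -1

-1


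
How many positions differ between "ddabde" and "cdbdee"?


Comparing "ddabde" and "cdbdee" position by position:
  Position 0: 'd' vs 'c' => DIFFER
  Position 1: 'd' vs 'd' => same
  Position 2: 'a' vs 'b' => DIFFER
  Position 3: 'b' vs 'd' => DIFFER
  Position 4: 'd' vs 'e' => DIFFER
  Position 5: 'e' vs 'e' => same
Positions that differ: 4

4


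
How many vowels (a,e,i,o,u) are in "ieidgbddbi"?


Input: ieidgbddbi
Checking each character:
  'i' at position 0: vowel (running total: 1)
  'e' at position 1: vowel (running total: 2)
  'i' at position 2: vowel (running total: 3)
  'd' at position 3: consonant
  'g' at position 4: consonant
  'b' at position 5: consonant
  'd' at position 6: consonant
  'd' at position 7: consonant
  'b' at position 8: consonant
  'i' at position 9: vowel (running total: 4)
Total vowels: 4

4


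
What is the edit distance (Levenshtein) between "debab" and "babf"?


Computing edit distance: "debab" -> "babf"
DP table:
           b    a    b    f
      0    1    2    3    4
  d   1    1    2    3    4
  e   2    2    2    3    4
  b   3    2    3    2    3
  a   4    3    2    3    3
  b   5    4    3    2    3
Edit distance = dp[5][4] = 3

3


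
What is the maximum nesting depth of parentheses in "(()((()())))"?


Input: "(()((()())))"
Tracking depth:
  Position 0 '(': depth becomes 1
  Position 1 '(': depth becomes 2
  Position 2 ')': depth becomes 1
  Position 3 '(': depth becomes 2
  Position 4 '(': depth becomes 3
  Position 5 '(': depth becomes 4
  Position 6 ')': depth becomes 3
  Position 7 '(': depth becomes 4
  Position 8 ')': depth becomes 3
  Position 9 ')': depth becomes 2
  Position 10 ')': depth becomes 1
  Position 11 ')': depth becomes 0
Maximum depth reached: 4

4


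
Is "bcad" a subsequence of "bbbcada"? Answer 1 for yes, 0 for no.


Check if "bcad" is a subsequence of "bbbcada"
Greedy scan:
  Position 0 ('b'): matches sub[0] = 'b'
  Position 1 ('b'): no match needed
  Position 2 ('b'): no match needed
  Position 3 ('c'): matches sub[1] = 'c'
  Position 4 ('a'): matches sub[2] = 'a'
  Position 5 ('d'): matches sub[3] = 'd'
  Position 6 ('a'): no match needed
All 4 characters matched => is a subsequence

1


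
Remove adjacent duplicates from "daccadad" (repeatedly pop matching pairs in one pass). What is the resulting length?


Input: daccadad
Stack-based adjacent duplicate removal:
  Read 'd': push. Stack: d
  Read 'a': push. Stack: da
  Read 'c': push. Stack: dac
  Read 'c': matches stack top 'c' => pop. Stack: da
  Read 'a': matches stack top 'a' => pop. Stack: d
  Read 'd': matches stack top 'd' => pop. Stack: (empty)
  Read 'a': push. Stack: a
  Read 'd': push. Stack: ad
Final stack: "ad" (length 2)

2


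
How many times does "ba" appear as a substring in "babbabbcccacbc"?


Searching for "ba" in "babbabbcccacbc"
Scanning each position:
  Position 0: "ba" => MATCH
  Position 1: "ab" => no
  Position 2: "bb" => no
  Position 3: "ba" => MATCH
  Position 4: "ab" => no
  Position 5: "bb" => no
  Position 6: "bc" => no
  Position 7: "cc" => no
  Position 8: "cc" => no
  Position 9: "ca" => no
  Position 10: "ac" => no
  Position 11: "cb" => no
  Position 12: "bc" => no
Total occurrences: 2

2


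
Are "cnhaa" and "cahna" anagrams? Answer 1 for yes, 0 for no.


Strings: "cnhaa", "cahna"
Sorted first:  aachn
Sorted second: aachn
Sorted forms match => anagrams

1


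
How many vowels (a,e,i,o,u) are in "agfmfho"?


Input: agfmfho
Checking each character:
  'a' at position 0: vowel (running total: 1)
  'g' at position 1: consonant
  'f' at position 2: consonant
  'm' at position 3: consonant
  'f' at position 4: consonant
  'h' at position 5: consonant
  'o' at position 6: vowel (running total: 2)
Total vowels: 2

2


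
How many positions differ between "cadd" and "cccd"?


Comparing "cadd" and "cccd" position by position:
  Position 0: 'c' vs 'c' => same
  Position 1: 'a' vs 'c' => DIFFER
  Position 2: 'd' vs 'c' => DIFFER
  Position 3: 'd' vs 'd' => same
Positions that differ: 2

2


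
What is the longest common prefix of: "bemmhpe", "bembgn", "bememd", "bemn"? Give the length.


Words: bemmhpe, bembgn, bememd, bemn
  Position 0: all 'b' => match
  Position 1: all 'e' => match
  Position 2: all 'm' => match
  Position 3: ('m', 'b', 'e', 'n') => mismatch, stop
LCP = "bem" (length 3)

3


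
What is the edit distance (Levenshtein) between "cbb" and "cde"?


Computing edit distance: "cbb" -> "cde"
DP table:
           c    d    e
      0    1    2    3
  c   1    0    1    2
  b   2    1    1    2
  b   3    2    2    2
Edit distance = dp[3][3] = 2

2


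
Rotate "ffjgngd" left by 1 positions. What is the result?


Input: "ffjgngd", rotate left by 1
First 1 characters: "f"
Remaining characters: "fjgngd"
Concatenate remaining + first: "fjgngd" + "f" = "fjgngdf"

fjgngdf


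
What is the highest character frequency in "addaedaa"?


Input: addaedaa
Character counts:
  'a': 4
  'd': 3
  'e': 1
Maximum frequency: 4

4


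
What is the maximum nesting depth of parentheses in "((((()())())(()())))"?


Input: "((((()())())(()())))"
Tracking depth:
  Position 0 '(': depth becomes 1
  Position 1 '(': depth becomes 2
  Position 2 '(': depth becomes 3
  Position 3 '(': depth becomes 4
  Position 4 '(': depth becomes 5
  Position 5 ')': depth becomes 4
  Position 6 '(': depth becomes 5
  Position 7 ')': depth becomes 4
  Position 8 ')': depth becomes 3
  Position 9 '(': depth becomes 4
  Position 10 ')': depth becomes 3
  Position 11 ')': depth becomes 2
  Position 12 '(': depth becomes 3
  Position 13 '(': depth becomes 4
  Position 14 ')': depth becomes 3
  Position 15 '(': depth becomes 4
  Position 16 ')': depth becomes 3
  Position 17 ')': depth becomes 2
  Position 18 ')': depth becomes 1
  Position 19 ')': depth becomes 0
Maximum depth reached: 5

5


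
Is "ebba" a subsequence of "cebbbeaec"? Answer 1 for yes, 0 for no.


Check if "ebba" is a subsequence of "cebbbeaec"
Greedy scan:
  Position 0 ('c'): no match needed
  Position 1 ('e'): matches sub[0] = 'e'
  Position 2 ('b'): matches sub[1] = 'b'
  Position 3 ('b'): matches sub[2] = 'b'
  Position 4 ('b'): no match needed
  Position 5 ('e'): no match needed
  Position 6 ('a'): matches sub[3] = 'a'
  Position 7 ('e'): no match needed
  Position 8 ('c'): no match needed
All 4 characters matched => is a subsequence

1


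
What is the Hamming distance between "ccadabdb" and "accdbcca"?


Comparing "ccadabdb" and "accdbcca" position by position:
  Position 0: 'c' vs 'a' => differ
  Position 1: 'c' vs 'c' => same
  Position 2: 'a' vs 'c' => differ
  Position 3: 'd' vs 'd' => same
  Position 4: 'a' vs 'b' => differ
  Position 5: 'b' vs 'c' => differ
  Position 6: 'd' vs 'c' => differ
  Position 7: 'b' vs 'a' => differ
Total differences (Hamming distance): 6

6


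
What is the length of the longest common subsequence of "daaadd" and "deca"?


LCS of "daaadd" and "deca"
DP table:
           d    e    c    a
      0    0    0    0    0
  d   0    1    1    1    1
  a   0    1    1    1    2
  a   0    1    1    1    2
  a   0    1    1    1    2
  d   0    1    1    1    2
  d   0    1    1    1    2
LCS length = dp[6][4] = 2

2


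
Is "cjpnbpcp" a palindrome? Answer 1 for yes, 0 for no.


Input: cjpnbpcp
Reversed: pcpbnpjc
  Compare pos 0 ('c') with pos 7 ('p'): MISMATCH
  Compare pos 1 ('j') with pos 6 ('c'): MISMATCH
  Compare pos 2 ('p') with pos 5 ('p'): match
  Compare pos 3 ('n') with pos 4 ('b'): MISMATCH
Result: not a palindrome

0


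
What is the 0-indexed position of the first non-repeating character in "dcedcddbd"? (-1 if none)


Input: dcedcddbd
Character frequencies:
  'b': 1
  'c': 2
  'd': 5
  'e': 1
Scanning left to right for freq == 1:
  Position 0 ('d'): freq=5, skip
  Position 1 ('c'): freq=2, skip
  Position 2 ('e'): unique! => answer = 2

2


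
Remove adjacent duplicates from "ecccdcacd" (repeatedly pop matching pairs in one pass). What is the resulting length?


Input: ecccdcacd
Stack-based adjacent duplicate removal:
  Read 'e': push. Stack: e
  Read 'c': push. Stack: ec
  Read 'c': matches stack top 'c' => pop. Stack: e
  Read 'c': push. Stack: ec
  Read 'd': push. Stack: ecd
  Read 'c': push. Stack: ecdc
  Read 'a': push. Stack: ecdca
  Read 'c': push. Stack: ecdcac
  Read 'd': push. Stack: ecdcacd
Final stack: "ecdcacd" (length 7)

7


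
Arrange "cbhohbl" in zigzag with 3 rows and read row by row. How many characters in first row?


Zigzag "cbhohbl" into 3 rows:
Placing characters:
  'c' => row 0
  'b' => row 1
  'h' => row 2
  'o' => row 1
  'h' => row 0
  'b' => row 1
  'l' => row 2
Rows:
  Row 0: "ch"
  Row 1: "bob"
  Row 2: "hl"
First row length: 2

2


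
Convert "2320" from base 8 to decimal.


Input: "2320" in base 8
Positional expansion:
  Digit '2' (value 2) x 8^3 = 1024
  Digit '3' (value 3) x 8^2 = 192
  Digit '2' (value 2) x 8^1 = 16
  Digit '0' (value 0) x 8^0 = 0
Sum = 1232

1232


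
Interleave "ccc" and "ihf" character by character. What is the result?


Interleaving "ccc" and "ihf":
  Position 0: 'c' from first, 'i' from second => "ci"
  Position 1: 'c' from first, 'h' from second => "ch"
  Position 2: 'c' from first, 'f' from second => "cf"
Result: cichcf

cichcf


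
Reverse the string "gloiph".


Input: gloiph
Reading characters right to left:
  Position 5: 'h'
  Position 4: 'p'
  Position 3: 'i'
  Position 2: 'o'
  Position 1: 'l'
  Position 0: 'g'
Reversed: hpiolg

hpiolg


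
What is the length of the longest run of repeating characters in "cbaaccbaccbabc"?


Input: "cbaaccbaccbabc"
Scanning for longest run:
  Position 1 ('b'): new char, reset run to 1
  Position 2 ('a'): new char, reset run to 1
  Position 3 ('a'): continues run of 'a', length=2
  Position 4 ('c'): new char, reset run to 1
  Position 5 ('c'): continues run of 'c', length=2
  Position 6 ('b'): new char, reset run to 1
  Position 7 ('a'): new char, reset run to 1
  Position 8 ('c'): new char, reset run to 1
  Position 9 ('c'): continues run of 'c', length=2
  Position 10 ('b'): new char, reset run to 1
  Position 11 ('a'): new char, reset run to 1
  Position 12 ('b'): new char, reset run to 1
  Position 13 ('c'): new char, reset run to 1
Longest run: 'a' with length 2

2


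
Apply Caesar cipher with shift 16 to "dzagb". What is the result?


Caesar cipher: shift "dzagb" by 16
  'd' (pos 3) + 16 = pos 19 = 't'
  'z' (pos 25) + 16 = pos 15 = 'p'
  'a' (pos 0) + 16 = pos 16 = 'q'
  'g' (pos 6) + 16 = pos 22 = 'w'
  'b' (pos 1) + 16 = pos 17 = 'r'
Result: tpqwr

tpqwr


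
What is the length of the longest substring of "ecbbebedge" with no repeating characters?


Input: "ecbbebedge"
Sliding window (track last position of each char):
  Position 0 ('e'): window [0,0] length 1 -- new best
  Position 1 ('c'): window [0,1] length 2 -- new best
  Position 2 ('b'): window [0,2] length 3 -- new best
  Position 3 ('b'): repeat (last at 2), move window start to 3
  Position 3 ('b'): window [3,3] length 1
  Position 4 ('e'): window [3,4] length 2
  Position 5 ('b'): repeat (last at 3), move window start to 4
  Position 5 ('b'): window [4,5] length 2
  Position 6 ('e'): repeat (last at 4), move window start to 5
  Position 6 ('e'): window [5,6] length 2
  Position 7 ('d'): window [5,7] length 3
  Position 8 ('g'): window [5,8] length 4 -- new best
  Position 9 ('e'): repeat (last at 6), move window start to 7
  Position 9 ('e'): window [7,9] length 3
Longest substring with no repeats: "bedg" with length 4

4


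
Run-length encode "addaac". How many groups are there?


Input: addaac
Scanning for consecutive runs:
  Group 1: 'a' x 1 (positions 0-0)
  Group 2: 'd' x 2 (positions 1-2)
  Group 3: 'a' x 2 (positions 3-4)
  Group 4: 'c' x 1 (positions 5-5)
Total groups: 4

4


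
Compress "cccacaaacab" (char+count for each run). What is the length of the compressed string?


Input: cccacaaacab
Runs:
  'c' x 3 => "c3"
  'a' x 1 => "a1"
  'c' x 1 => "c1"
  'a' x 3 => "a3"
  'c' x 1 => "c1"
  'a' x 1 => "a1"
  'b' x 1 => "b1"
Compressed: "c3a1c1a3c1a1b1"
Compressed length: 14

14


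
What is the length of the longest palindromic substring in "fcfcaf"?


Input: "fcfcaf"
Checking substrings for palindromes:
  [0:3] "fcf" (len 3) => palindrome
  [1:4] "cfc" (len 3) => palindrome
Longest palindromic substring: "fcf" with length 3

3


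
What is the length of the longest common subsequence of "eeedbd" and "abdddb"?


LCS of "eeedbd" and "abdddb"
DP table:
           a    b    d    d    d    b
      0    0    0    0    0    0    0
  e   0    0    0    0    0    0    0
  e   0    0    0    0    0    0    0
  e   0    0    0    0    0    0    0
  d   0    0    0    1    1    1    1
  b   0    0    1    1    1    1    2
  d   0    0    1    2    2    2    2
LCS length = dp[6][6] = 2

2


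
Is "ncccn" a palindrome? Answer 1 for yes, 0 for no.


Input: ncccn
Reversed: ncccn
  Compare pos 0 ('n') with pos 4 ('n'): match
  Compare pos 1 ('c') with pos 3 ('c'): match
Result: palindrome

1


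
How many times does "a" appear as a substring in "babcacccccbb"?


Searching for "a" in "babcacccccbb"
Scanning each position:
  Position 0: "b" => no
  Position 1: "a" => MATCH
  Position 2: "b" => no
  Position 3: "c" => no
  Position 4: "a" => MATCH
  Position 5: "c" => no
  Position 6: "c" => no
  Position 7: "c" => no
  Position 8: "c" => no
  Position 9: "c" => no
  Position 10: "b" => no
  Position 11: "b" => no
Total occurrences: 2

2


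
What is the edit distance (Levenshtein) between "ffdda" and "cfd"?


Computing edit distance: "ffdda" -> "cfd"
DP table:
           c    f    d
      0    1    2    3
  f   1    1    1    2
  f   2    2    1    2
  d   3    3    2    1
  d   4    4    3    2
  a   5    5    4    3
Edit distance = dp[5][3] = 3

3


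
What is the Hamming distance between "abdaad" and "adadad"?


Comparing "abdaad" and "adadad" position by position:
  Position 0: 'a' vs 'a' => same
  Position 1: 'b' vs 'd' => differ
  Position 2: 'd' vs 'a' => differ
  Position 3: 'a' vs 'd' => differ
  Position 4: 'a' vs 'a' => same
  Position 5: 'd' vs 'd' => same
Total differences (Hamming distance): 3

3


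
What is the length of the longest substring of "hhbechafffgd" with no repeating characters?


Input: "hhbechafffgd"
Sliding window (track last position of each char):
  Position 0 ('h'): window [0,0] length 1 -- new best
  Position 1 ('h'): repeat (last at 0), move window start to 1
  Position 1 ('h'): window [1,1] length 1
  Position 2 ('b'): window [1,2] length 2 -- new best
  Position 3 ('e'): window [1,3] length 3 -- new best
  Position 4 ('c'): window [1,4] length 4 -- new best
  Position 5 ('h'): repeat (last at 1), move window start to 2
  Position 5 ('h'): window [2,5] length 4
  Position 6 ('a'): window [2,6] length 5 -- new best
  Position 7 ('f'): window [2,7] length 6 -- new best
  Position 8 ('f'): repeat (last at 7), move window start to 8
  Position 8 ('f'): window [8,8] length 1
  Position 9 ('f'): repeat (last at 8), move window start to 9
  Position 9 ('f'): window [9,9] length 1
  Position 10 ('g'): window [9,10] length 2
  Position 11 ('d'): window [9,11] length 3
Longest substring with no repeats: "bechaf" with length 6

6


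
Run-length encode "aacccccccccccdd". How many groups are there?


Input: aacccccccccccdd
Scanning for consecutive runs:
  Group 1: 'a' x 2 (positions 0-1)
  Group 2: 'c' x 11 (positions 2-12)
  Group 3: 'd' x 2 (positions 13-14)
Total groups: 3

3


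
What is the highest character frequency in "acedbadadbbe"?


Input: acedbadadbbe
Character counts:
  'a': 3
  'b': 3
  'c': 1
  'd': 3
  'e': 2
Maximum frequency: 3

3


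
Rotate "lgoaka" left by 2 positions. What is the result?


Input: "lgoaka", rotate left by 2
First 2 characters: "lg"
Remaining characters: "oaka"
Concatenate remaining + first: "oaka" + "lg" = "oakalg"

oakalg


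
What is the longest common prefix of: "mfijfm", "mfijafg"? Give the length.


Words: mfijfm, mfijafg
  Position 0: all 'm' => match
  Position 1: all 'f' => match
  Position 2: all 'i' => match
  Position 3: all 'j' => match
  Position 4: ('f', 'a') => mismatch, stop
LCP = "mfij" (length 4)

4


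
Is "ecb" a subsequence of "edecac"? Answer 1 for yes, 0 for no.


Check if "ecb" is a subsequence of "edecac"
Greedy scan:
  Position 0 ('e'): matches sub[0] = 'e'
  Position 1 ('d'): no match needed
  Position 2 ('e'): no match needed
  Position 3 ('c'): matches sub[1] = 'c'
  Position 4 ('a'): no match needed
  Position 5 ('c'): no match needed
Only matched 2/3 characters => not a subsequence

0


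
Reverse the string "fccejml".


Input: fccejml
Reading characters right to left:
  Position 6: 'l'
  Position 5: 'm'
  Position 4: 'j'
  Position 3: 'e'
  Position 2: 'c'
  Position 1: 'c'
  Position 0: 'f'
Reversed: lmjeccf

lmjeccf


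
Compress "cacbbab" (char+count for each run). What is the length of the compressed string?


Input: cacbbab
Runs:
  'c' x 1 => "c1"
  'a' x 1 => "a1"
  'c' x 1 => "c1"
  'b' x 2 => "b2"
  'a' x 1 => "a1"
  'b' x 1 => "b1"
Compressed: "c1a1c1b2a1b1"
Compressed length: 12

12


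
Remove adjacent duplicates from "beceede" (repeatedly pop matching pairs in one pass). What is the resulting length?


Input: beceede
Stack-based adjacent duplicate removal:
  Read 'b': push. Stack: b
  Read 'e': push. Stack: be
  Read 'c': push. Stack: bec
  Read 'e': push. Stack: bece
  Read 'e': matches stack top 'e' => pop. Stack: bec
  Read 'd': push. Stack: becd
  Read 'e': push. Stack: becde
Final stack: "becde" (length 5)

5


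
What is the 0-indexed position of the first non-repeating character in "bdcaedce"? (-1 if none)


Input: bdcaedce
Character frequencies:
  'a': 1
  'b': 1
  'c': 2
  'd': 2
  'e': 2
Scanning left to right for freq == 1:
  Position 0 ('b'): unique! => answer = 0

0


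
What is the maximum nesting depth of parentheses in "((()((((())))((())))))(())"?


Input: "((()((((())))((())))))(())"
Tracking depth:
  Position 0 '(': depth becomes 1
  Position 1 '(': depth becomes 2
  Position 2 '(': depth becomes 3
  Position 3 ')': depth becomes 2
  Position 4 '(': depth becomes 3
  Position 5 '(': depth becomes 4
  Position 6 '(': depth becomes 5
  Position 7 '(': depth becomes 6
  Position 8 '(': depth becomes 7
  Position 9 ')': depth becomes 6
  Position 10 ')': depth becomes 5
  Position 11 ')': depth becomes 4
  Position 12 ')': depth becomes 3
  Position 13 '(': depth becomes 4
  Position 14 '(': depth becomes 5
  Position 15 '(': depth becomes 6
  Position 16 ')': depth becomes 5
  Position 17 ')': depth becomes 4
  Position 18 ')': depth becomes 3
  Position 19 ')': depth becomes 2
  Position 20 ')': depth becomes 1
  Position 21 ')': depth becomes 0
  Position 22 '(': depth becomes 1
  Position 23 '(': depth becomes 2
  Position 24 ')': depth becomes 1
  Position 25 ')': depth becomes 0
Maximum depth reached: 7

7


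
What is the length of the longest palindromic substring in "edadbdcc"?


Input: "edadbdcc"
Checking substrings for palindromes:
  [1:4] "dad" (len 3) => palindrome
  [3:6] "dbd" (len 3) => palindrome
  [6:8] "cc" (len 2) => palindrome
Longest palindromic substring: "dad" with length 3

3


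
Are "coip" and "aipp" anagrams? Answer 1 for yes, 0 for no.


Strings: "coip", "aipp"
Sorted first:  ciop
Sorted second: aipp
Differ at position 0: 'c' vs 'a' => not anagrams

0


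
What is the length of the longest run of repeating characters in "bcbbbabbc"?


Input: "bcbbbabbc"
Scanning for longest run:
  Position 1 ('c'): new char, reset run to 1
  Position 2 ('b'): new char, reset run to 1
  Position 3 ('b'): continues run of 'b', length=2
  Position 4 ('b'): continues run of 'b', length=3
  Position 5 ('a'): new char, reset run to 1
  Position 6 ('b'): new char, reset run to 1
  Position 7 ('b'): continues run of 'b', length=2
  Position 8 ('c'): new char, reset run to 1
Longest run: 'b' with length 3

3


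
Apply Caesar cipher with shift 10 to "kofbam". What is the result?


Caesar cipher: shift "kofbam" by 10
  'k' (pos 10) + 10 = pos 20 = 'u'
  'o' (pos 14) + 10 = pos 24 = 'y'
  'f' (pos 5) + 10 = pos 15 = 'p'
  'b' (pos 1) + 10 = pos 11 = 'l'
  'a' (pos 0) + 10 = pos 10 = 'k'
  'm' (pos 12) + 10 = pos 22 = 'w'
Result: uyplkw

uyplkw


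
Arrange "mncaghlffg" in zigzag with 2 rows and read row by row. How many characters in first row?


Zigzag "mncaghlffg" into 2 rows:
Placing characters:
  'm' => row 0
  'n' => row 1
  'c' => row 0
  'a' => row 1
  'g' => row 0
  'h' => row 1
  'l' => row 0
  'f' => row 1
  'f' => row 0
  'g' => row 1
Rows:
  Row 0: "mcglf"
  Row 1: "nahfg"
First row length: 5

5


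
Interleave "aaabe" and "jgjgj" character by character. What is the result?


Interleaving "aaabe" and "jgjgj":
  Position 0: 'a' from first, 'j' from second => "aj"
  Position 1: 'a' from first, 'g' from second => "ag"
  Position 2: 'a' from first, 'j' from second => "aj"
  Position 3: 'b' from first, 'g' from second => "bg"
  Position 4: 'e' from first, 'j' from second => "ej"
Result: ajagajbgej

ajagajbgej


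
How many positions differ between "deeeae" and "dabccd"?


Comparing "deeeae" and "dabccd" position by position:
  Position 0: 'd' vs 'd' => same
  Position 1: 'e' vs 'a' => DIFFER
  Position 2: 'e' vs 'b' => DIFFER
  Position 3: 'e' vs 'c' => DIFFER
  Position 4: 'a' vs 'c' => DIFFER
  Position 5: 'e' vs 'd' => DIFFER
Positions that differ: 5

5


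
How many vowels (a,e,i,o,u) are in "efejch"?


Input: efejch
Checking each character:
  'e' at position 0: vowel (running total: 1)
  'f' at position 1: consonant
  'e' at position 2: vowel (running total: 2)
  'j' at position 3: consonant
  'c' at position 4: consonant
  'h' at position 5: consonant
Total vowels: 2

2


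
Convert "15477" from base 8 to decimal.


Input: "15477" in base 8
Positional expansion:
  Digit '1' (value 1) x 8^4 = 4096
  Digit '5' (value 5) x 8^3 = 2560
  Digit '4' (value 4) x 8^2 = 256
  Digit '7' (value 7) x 8^1 = 56
  Digit '7' (value 7) x 8^0 = 7
Sum = 6975

6975


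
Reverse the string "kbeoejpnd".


Input: kbeoejpnd
Reading characters right to left:
  Position 8: 'd'
  Position 7: 'n'
  Position 6: 'p'
  Position 5: 'j'
  Position 4: 'e'
  Position 3: 'o'
  Position 2: 'e'
  Position 1: 'b'
  Position 0: 'k'
Reversed: dnpjeoebk

dnpjeoebk


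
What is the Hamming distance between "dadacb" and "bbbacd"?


Comparing "dadacb" and "bbbacd" position by position:
  Position 0: 'd' vs 'b' => differ
  Position 1: 'a' vs 'b' => differ
  Position 2: 'd' vs 'b' => differ
  Position 3: 'a' vs 'a' => same
  Position 4: 'c' vs 'c' => same
  Position 5: 'b' vs 'd' => differ
Total differences (Hamming distance): 4

4


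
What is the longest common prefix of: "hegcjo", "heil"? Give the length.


Words: hegcjo, heil
  Position 0: all 'h' => match
  Position 1: all 'e' => match
  Position 2: ('g', 'i') => mismatch, stop
LCP = "he" (length 2)

2


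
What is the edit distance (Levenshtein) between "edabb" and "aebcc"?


Computing edit distance: "edabb" -> "aebcc"
DP table:
           a    e    b    c    c
      0    1    2    3    4    5
  e   1    1    1    2    3    4
  d   2    2    2    2    3    4
  a   3    2    3    3    3    4
  b   4    3    3    3    4    4
  b   5    4    4    3    4    5
Edit distance = dp[5][5] = 5

5


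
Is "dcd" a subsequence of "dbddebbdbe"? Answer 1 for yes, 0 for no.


Check if "dcd" is a subsequence of "dbddebbdbe"
Greedy scan:
  Position 0 ('d'): matches sub[0] = 'd'
  Position 1 ('b'): no match needed
  Position 2 ('d'): no match needed
  Position 3 ('d'): no match needed
  Position 4 ('e'): no match needed
  Position 5 ('b'): no match needed
  Position 6 ('b'): no match needed
  Position 7 ('d'): no match needed
  Position 8 ('b'): no match needed
  Position 9 ('e'): no match needed
Only matched 1/3 characters => not a subsequence

0


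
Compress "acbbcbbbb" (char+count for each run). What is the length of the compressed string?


Input: acbbcbbbb
Runs:
  'a' x 1 => "a1"
  'c' x 1 => "c1"
  'b' x 2 => "b2"
  'c' x 1 => "c1"
  'b' x 4 => "b4"
Compressed: "a1c1b2c1b4"
Compressed length: 10

10


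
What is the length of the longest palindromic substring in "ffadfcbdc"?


Input: "ffadfcbdc"
Checking substrings for palindromes:
  [0:2] "ff" (len 2) => palindrome
Longest palindromic substring: "ff" with length 2

2


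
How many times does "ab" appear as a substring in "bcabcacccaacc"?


Searching for "ab" in "bcabcacccaacc"
Scanning each position:
  Position 0: "bc" => no
  Position 1: "ca" => no
  Position 2: "ab" => MATCH
  Position 3: "bc" => no
  Position 4: "ca" => no
  Position 5: "ac" => no
  Position 6: "cc" => no
  Position 7: "cc" => no
  Position 8: "ca" => no
  Position 9: "aa" => no
  Position 10: "ac" => no
  Position 11: "cc" => no
Total occurrences: 1

1


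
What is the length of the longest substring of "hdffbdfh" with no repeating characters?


Input: "hdffbdfh"
Sliding window (track last position of each char):
  Position 0 ('h'): window [0,0] length 1 -- new best
  Position 1 ('d'): window [0,1] length 2 -- new best
  Position 2 ('f'): window [0,2] length 3 -- new best
  Position 3 ('f'): repeat (last at 2), move window start to 3
  Position 3 ('f'): window [3,3] length 1
  Position 4 ('b'): window [3,4] length 2
  Position 5 ('d'): window [3,5] length 3
  Position 6 ('f'): repeat (last at 3), move window start to 4
  Position 6 ('f'): window [4,6] length 3
  Position 7 ('h'): window [4,7] length 4 -- new best
Longest substring with no repeats: "bdfh" with length 4

4


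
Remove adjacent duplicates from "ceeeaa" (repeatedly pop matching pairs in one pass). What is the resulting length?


Input: ceeeaa
Stack-based adjacent duplicate removal:
  Read 'c': push. Stack: c
  Read 'e': push. Stack: ce
  Read 'e': matches stack top 'e' => pop. Stack: c
  Read 'e': push. Stack: ce
  Read 'a': push. Stack: cea
  Read 'a': matches stack top 'a' => pop. Stack: ce
Final stack: "ce" (length 2)

2


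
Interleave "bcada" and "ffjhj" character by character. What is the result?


Interleaving "bcada" and "ffjhj":
  Position 0: 'b' from first, 'f' from second => "bf"
  Position 1: 'c' from first, 'f' from second => "cf"
  Position 2: 'a' from first, 'j' from second => "aj"
  Position 3: 'd' from first, 'h' from second => "dh"
  Position 4: 'a' from first, 'j' from second => "aj"
Result: bfcfajdhaj

bfcfajdhaj


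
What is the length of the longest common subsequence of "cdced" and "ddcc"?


LCS of "cdced" and "ddcc"
DP table:
           d    d    c    c
      0    0    0    0    0
  c   0    0    0    1    1
  d   0    1    1    1    1
  c   0    1    1    2    2
  e   0    1    1    2    2
  d   0    1    2    2    2
LCS length = dp[5][4] = 2

2


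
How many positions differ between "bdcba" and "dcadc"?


Comparing "bdcba" and "dcadc" position by position:
  Position 0: 'b' vs 'd' => DIFFER
  Position 1: 'd' vs 'c' => DIFFER
  Position 2: 'c' vs 'a' => DIFFER
  Position 3: 'b' vs 'd' => DIFFER
  Position 4: 'a' vs 'c' => DIFFER
Positions that differ: 5

5


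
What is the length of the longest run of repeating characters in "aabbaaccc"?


Input: "aabbaaccc"
Scanning for longest run:
  Position 1 ('a'): continues run of 'a', length=2
  Position 2 ('b'): new char, reset run to 1
  Position 3 ('b'): continues run of 'b', length=2
  Position 4 ('a'): new char, reset run to 1
  Position 5 ('a'): continues run of 'a', length=2
  Position 6 ('c'): new char, reset run to 1
  Position 7 ('c'): continues run of 'c', length=2
  Position 8 ('c'): continues run of 'c', length=3
Longest run: 'c' with length 3

3


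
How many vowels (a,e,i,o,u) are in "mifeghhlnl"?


Input: mifeghhlnl
Checking each character:
  'm' at position 0: consonant
  'i' at position 1: vowel (running total: 1)
  'f' at position 2: consonant
  'e' at position 3: vowel (running total: 2)
  'g' at position 4: consonant
  'h' at position 5: consonant
  'h' at position 6: consonant
  'l' at position 7: consonant
  'n' at position 8: consonant
  'l' at position 9: consonant
Total vowels: 2

2


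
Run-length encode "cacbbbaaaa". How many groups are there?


Input: cacbbbaaaa
Scanning for consecutive runs:
  Group 1: 'c' x 1 (positions 0-0)
  Group 2: 'a' x 1 (positions 1-1)
  Group 3: 'c' x 1 (positions 2-2)
  Group 4: 'b' x 3 (positions 3-5)
  Group 5: 'a' x 4 (positions 6-9)
Total groups: 5

5


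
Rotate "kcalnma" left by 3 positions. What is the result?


Input: "kcalnma", rotate left by 3
First 3 characters: "kca"
Remaining characters: "lnma"
Concatenate remaining + first: "lnma" + "kca" = "lnmakca"

lnmakca


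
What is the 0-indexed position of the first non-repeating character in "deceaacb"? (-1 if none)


Input: deceaacb
Character frequencies:
  'a': 2
  'b': 1
  'c': 2
  'd': 1
  'e': 2
Scanning left to right for freq == 1:
  Position 0 ('d'): unique! => answer = 0

0


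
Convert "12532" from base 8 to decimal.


Input: "12532" in base 8
Positional expansion:
  Digit '1' (value 1) x 8^4 = 4096
  Digit '2' (value 2) x 8^3 = 1024
  Digit '5' (value 5) x 8^2 = 320
  Digit '3' (value 3) x 8^1 = 24
  Digit '2' (value 2) x 8^0 = 2
Sum = 5466

5466


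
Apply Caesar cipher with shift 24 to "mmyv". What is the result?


Caesar cipher: shift "mmyv" by 24
  'm' (pos 12) + 24 = pos 10 = 'k'
  'm' (pos 12) + 24 = pos 10 = 'k'
  'y' (pos 24) + 24 = pos 22 = 'w'
  'v' (pos 21) + 24 = pos 19 = 't'
Result: kkwt

kkwt


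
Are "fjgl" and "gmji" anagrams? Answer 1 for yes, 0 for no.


Strings: "fjgl", "gmji"
Sorted first:  fgjl
Sorted second: gijm
Differ at position 0: 'f' vs 'g' => not anagrams

0


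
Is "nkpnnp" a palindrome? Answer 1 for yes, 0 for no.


Input: nkpnnp
Reversed: pnnpkn
  Compare pos 0 ('n') with pos 5 ('p'): MISMATCH
  Compare pos 1 ('k') with pos 4 ('n'): MISMATCH
  Compare pos 2 ('p') with pos 3 ('n'): MISMATCH
Result: not a palindrome

0


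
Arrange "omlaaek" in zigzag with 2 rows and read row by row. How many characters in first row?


Zigzag "omlaaek" into 2 rows:
Placing characters:
  'o' => row 0
  'm' => row 1
  'l' => row 0
  'a' => row 1
  'a' => row 0
  'e' => row 1
  'k' => row 0
Rows:
  Row 0: "olak"
  Row 1: "mae"
First row length: 4

4


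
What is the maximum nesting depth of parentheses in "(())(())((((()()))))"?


Input: "(())(())((((()()))))"
Tracking depth:
  Position 0 '(': depth becomes 1
  Position 1 '(': depth becomes 2
  Position 2 ')': depth becomes 1
  Position 3 ')': depth becomes 0
  Position 4 '(': depth becomes 1
  Position 5 '(': depth becomes 2
  Position 6 ')': depth becomes 1
  Position 7 ')': depth becomes 0
  Position 8 '(': depth becomes 1
  Position 9 '(': depth becomes 2
  Position 10 '(': depth becomes 3
  Position 11 '(': depth becomes 4
  Position 12 '(': depth becomes 5
  Position 13 ')': depth becomes 4
  Position 14 '(': depth becomes 5
  Position 15 ')': depth becomes 4
  Position 16 ')': depth becomes 3
  Position 17 ')': depth becomes 2
  Position 18 ')': depth becomes 1
  Position 19 ')': depth becomes 0
Maximum depth reached: 5

5


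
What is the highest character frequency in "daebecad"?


Input: daebecad
Character counts:
  'a': 2
  'b': 1
  'c': 1
  'd': 2
  'e': 2
Maximum frequency: 2

2


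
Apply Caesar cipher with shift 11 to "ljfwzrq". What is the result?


Caesar cipher: shift "ljfwzrq" by 11
  'l' (pos 11) + 11 = pos 22 = 'w'
  'j' (pos 9) + 11 = pos 20 = 'u'
  'f' (pos 5) + 11 = pos 16 = 'q'
  'w' (pos 22) + 11 = pos 7 = 'h'
  'z' (pos 25) + 11 = pos 10 = 'k'
  'r' (pos 17) + 11 = pos 2 = 'c'
  'q' (pos 16) + 11 = pos 1 = 'b'
Result: wuqhkcb

wuqhkcb


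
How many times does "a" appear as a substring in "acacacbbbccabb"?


Searching for "a" in "acacacbbbccabb"
Scanning each position:
  Position 0: "a" => MATCH
  Position 1: "c" => no
  Position 2: "a" => MATCH
  Position 3: "c" => no
  Position 4: "a" => MATCH
  Position 5: "c" => no
  Position 6: "b" => no
  Position 7: "b" => no
  Position 8: "b" => no
  Position 9: "c" => no
  Position 10: "c" => no
  Position 11: "a" => MATCH
  Position 12: "b" => no
  Position 13: "b" => no
Total occurrences: 4

4


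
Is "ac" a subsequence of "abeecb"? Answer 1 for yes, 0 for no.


Check if "ac" is a subsequence of "abeecb"
Greedy scan:
  Position 0 ('a'): matches sub[0] = 'a'
  Position 1 ('b'): no match needed
  Position 2 ('e'): no match needed
  Position 3 ('e'): no match needed
  Position 4 ('c'): matches sub[1] = 'c'
  Position 5 ('b'): no match needed
All 2 characters matched => is a subsequence

1


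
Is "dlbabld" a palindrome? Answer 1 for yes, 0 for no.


Input: dlbabld
Reversed: dlbabld
  Compare pos 0 ('d') with pos 6 ('d'): match
  Compare pos 1 ('l') with pos 5 ('l'): match
  Compare pos 2 ('b') with pos 4 ('b'): match
Result: palindrome

1


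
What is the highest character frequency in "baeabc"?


Input: baeabc
Character counts:
  'a': 2
  'b': 2
  'c': 1
  'e': 1
Maximum frequency: 2

2


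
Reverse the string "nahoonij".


Input: nahoonij
Reading characters right to left:
  Position 7: 'j'
  Position 6: 'i'
  Position 5: 'n'
  Position 4: 'o'
  Position 3: 'o'
  Position 2: 'h'
  Position 1: 'a'
  Position 0: 'n'
Reversed: jinoohan

jinoohan


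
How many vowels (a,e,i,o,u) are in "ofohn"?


Input: ofohn
Checking each character:
  'o' at position 0: vowel (running total: 1)
  'f' at position 1: consonant
  'o' at position 2: vowel (running total: 2)
  'h' at position 3: consonant
  'n' at position 4: consonant
Total vowels: 2

2


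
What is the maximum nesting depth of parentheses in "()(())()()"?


Input: "()(())()()"
Tracking depth:
  Position 0 '(': depth becomes 1
  Position 1 ')': depth becomes 0
  Position 2 '(': depth becomes 1
  Position 3 '(': depth becomes 2
  Position 4 ')': depth becomes 1
  Position 5 ')': depth becomes 0
  Position 6 '(': depth becomes 1
  Position 7 ')': depth becomes 0
  Position 8 '(': depth becomes 1
  Position 9 ')': depth becomes 0
Maximum depth reached: 2

2


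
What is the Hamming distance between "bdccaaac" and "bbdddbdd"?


Comparing "bdccaaac" and "bbdddbdd" position by position:
  Position 0: 'b' vs 'b' => same
  Position 1: 'd' vs 'b' => differ
  Position 2: 'c' vs 'd' => differ
  Position 3: 'c' vs 'd' => differ
  Position 4: 'a' vs 'd' => differ
  Position 5: 'a' vs 'b' => differ
  Position 6: 'a' vs 'd' => differ
  Position 7: 'c' vs 'd' => differ
Total differences (Hamming distance): 7

7


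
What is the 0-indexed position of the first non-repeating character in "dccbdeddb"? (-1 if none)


Input: dccbdeddb
Character frequencies:
  'b': 2
  'c': 2
  'd': 4
  'e': 1
Scanning left to right for freq == 1:
  Position 0 ('d'): freq=4, skip
  Position 1 ('c'): freq=2, skip
  Position 2 ('c'): freq=2, skip
  Position 3 ('b'): freq=2, skip
  Position 4 ('d'): freq=4, skip
  Position 5 ('e'): unique! => answer = 5

5


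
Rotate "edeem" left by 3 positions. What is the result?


Input: "edeem", rotate left by 3
First 3 characters: "ede"
Remaining characters: "em"
Concatenate remaining + first: "em" + "ede" = "emede"

emede


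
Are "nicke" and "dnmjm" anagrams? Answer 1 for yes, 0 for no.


Strings: "nicke", "dnmjm"
Sorted first:  ceikn
Sorted second: djmmn
Differ at position 0: 'c' vs 'd' => not anagrams

0


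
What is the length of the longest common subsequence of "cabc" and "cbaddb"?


LCS of "cabc" and "cbaddb"
DP table:
           c    b    a    d    d    b
      0    0    0    0    0    0    0
  c   0    1    1    1    1    1    1
  a   0    1    1    2    2    2    2
  b   0    1    2    2    2    2    3
  c   0    1    2    2    2    2    3
LCS length = dp[4][6] = 3

3


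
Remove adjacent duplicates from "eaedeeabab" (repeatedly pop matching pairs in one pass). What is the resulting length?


Input: eaedeeabab
Stack-based adjacent duplicate removal:
  Read 'e': push. Stack: e
  Read 'a': push. Stack: ea
  Read 'e': push. Stack: eae
  Read 'd': push. Stack: eaed
  Read 'e': push. Stack: eaede
  Read 'e': matches stack top 'e' => pop. Stack: eaed
  Read 'a': push. Stack: eaeda
  Read 'b': push. Stack: eaedab
  Read 'a': push. Stack: eaedaba
  Read 'b': push. Stack: eaedabab
Final stack: "eaedabab" (length 8)

8
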